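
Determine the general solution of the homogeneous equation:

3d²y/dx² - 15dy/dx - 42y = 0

Characteristic equation: 3r² - 15r - 42 = 0
Divide by 3: r² - 5r - 14 = 0
Roots: r = 7, -2 (distinct real)
General solution: y = C₁e^(7x) + C₂e^(-2x)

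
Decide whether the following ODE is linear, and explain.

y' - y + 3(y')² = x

Nonlinear ((y')² term)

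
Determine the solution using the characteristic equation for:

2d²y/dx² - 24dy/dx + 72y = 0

Characteristic equation: 2r² - 24r + 72 = 0
Divide by 2: r² - 12r + 36 = 0
Factored: (r - 6)² = 0
Repeated root: r = 6
General solution: y = (C₁ + C₂x)e^(6x)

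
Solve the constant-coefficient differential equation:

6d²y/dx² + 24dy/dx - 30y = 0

Characteristic equation: 6r² + 24r - 30 = 0
Divide by 6: r² + 4r - 5 = 0
Roots: r = 1, -5 (distinct real)
General solution: y = C₁e^x + C₂e^(-5x)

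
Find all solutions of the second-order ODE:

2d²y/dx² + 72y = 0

Characteristic equation: 2r² + 72 = 0
Divide by 2: r² + 36 = 0
Roots: r = ±6i (complex conjugates)
General solution: y = C₁cos(6x) + C₂sin(6x)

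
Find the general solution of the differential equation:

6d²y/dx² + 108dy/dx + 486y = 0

Characteristic equation: 6r² + 108r + 486 = 0
Divide by 6: r² + 18r + 81 = 0
Factored: (r + 9)² = 0
Repeated root: r = -9
General solution: y = (C₁ + C₂x)e^(-9x)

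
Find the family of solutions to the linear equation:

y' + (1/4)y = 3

Using integrating factor method:

General solution: y = 12 + Ce^(-x/4)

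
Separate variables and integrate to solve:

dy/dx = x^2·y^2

Separating variables and integrating:
-1/y = x^3/3 + C

General solution: y^-1 = (-1/3)x^3 + C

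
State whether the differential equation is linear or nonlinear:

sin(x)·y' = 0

Linear (y and its derivatives appear to the first power only, no products of y terms)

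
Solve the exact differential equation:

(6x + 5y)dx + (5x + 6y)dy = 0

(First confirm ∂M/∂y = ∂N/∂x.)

Verify exactness: ∂M/∂y = ∂N/∂x ✓
Find F(x,y) such that ∂F/∂x = M, ∂F/∂y = N
Solution: 3x² + 5xy + 3y² = C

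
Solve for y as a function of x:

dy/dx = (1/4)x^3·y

Separating variables and integrating:
ln|y| = x^4/16 + C

General solution: y = Ce^(x^4/16)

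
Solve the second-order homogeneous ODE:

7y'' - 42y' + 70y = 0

Characteristic equation: 7r² - 42r + 70 = 0
Divide by 7: r² - 6r + 10 = 0
Roots: r = 3 ± i (complex conjugates)
General solution: y = e^(3x)(C₁cos(x) + C₂sin(x))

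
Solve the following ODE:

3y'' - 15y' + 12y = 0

Characteristic equation: 3r² - 15r + 12 = 0
Divide by 3: r² - 5r + 4 = 0
Roots: r = 1, 4 (distinct real)
General solution: y = C₁e^x + C₂e^(4x)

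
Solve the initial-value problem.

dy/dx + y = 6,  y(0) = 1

General solution: y = 6 + Ce^(-x)
Applying y(0) = 1: C = 1 - 6 = -5
Particular solution: y = 6 - 5e^(-x)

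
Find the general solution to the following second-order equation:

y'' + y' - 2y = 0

Characteristic equation: r² + r - 2 = 0
Roots: r = 1, -2 (distinct real)
General solution: y = C₁e^x + C₂e^(-2x)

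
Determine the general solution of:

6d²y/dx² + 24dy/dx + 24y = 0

Characteristic equation: 6r² + 24r + 24 = 0
Divide by 6: r² + 4r + 4 = 0
Factored: (r + 2)² = 0
Repeated root: r = -2
General solution: y = (C₁ + C₂x)e^(-2x)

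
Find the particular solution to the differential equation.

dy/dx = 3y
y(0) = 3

General solution: y = Ce^(3x)
Applying IC y(0) = 3:
Particular solution: y = 3e^(3x)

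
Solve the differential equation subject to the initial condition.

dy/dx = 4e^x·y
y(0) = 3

General solution: y = Ce^(4e^x)
Applying IC y(0) = 3:
Particular solution: y = 3e^(4(e^x - 1))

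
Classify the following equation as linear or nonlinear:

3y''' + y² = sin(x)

Nonlinear (y² term)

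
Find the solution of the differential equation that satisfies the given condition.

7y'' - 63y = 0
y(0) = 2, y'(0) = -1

General solution: y = C₁e^(3x) + C₂e^(-3x)
Applying ICs: C₁ = 5/6, C₂ = 7/6
Particular solution: y = (5/6)e^(3x) + (7/6)e^(-3x)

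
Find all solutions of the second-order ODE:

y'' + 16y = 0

Characteristic equation: r² + 16 = 0
Roots: r = ±4i (complex conjugates)
General solution: y = C₁cos(4x) + C₂sin(4x)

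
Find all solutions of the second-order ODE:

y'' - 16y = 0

Characteristic equation: r² - 16 = 0
Roots: r = 4, -4 (distinct real)
General solution: y = C₁e^(4x) + C₂e^(-4x)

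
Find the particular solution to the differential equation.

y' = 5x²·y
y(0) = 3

General solution: y = Ce^(5x³/3)
Applying IC y(0) = 3:
Particular solution: y = 3e^(5x³/3)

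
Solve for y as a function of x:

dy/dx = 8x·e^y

Separating variables and integrating:
-e^(-y) = 4x² + C

General solution: y = -ln(C - 4x²)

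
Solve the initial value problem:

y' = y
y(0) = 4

General solution: y = Ce^x
Applying IC y(0) = 4:
Particular solution: y = 4e^x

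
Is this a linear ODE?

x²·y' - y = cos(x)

Yes. Linear (y and its derivatives appear to the first power only, no products of y terms)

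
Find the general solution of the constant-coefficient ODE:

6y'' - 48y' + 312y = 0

Characteristic equation: 6r² - 48r + 312 = 0
Divide by 6: r² - 8r + 52 = 0
Roots: r = 4 ± 6i (complex conjugates)
General solution: y = e^(4x)(C₁cos(6x) + C₂sin(6x))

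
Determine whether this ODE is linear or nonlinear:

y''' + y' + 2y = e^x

Linear (y and its derivatives appear to the first power only, no products of y terms)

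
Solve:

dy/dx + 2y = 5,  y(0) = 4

General solution: y = 5/2 + Ce^(-2x)
Applying y(0) = 4: C = 4 - 5/2 = 3/2
Particular solution: y = 5/2 + (3/2)e^(-2x)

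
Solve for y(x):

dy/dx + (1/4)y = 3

Using integrating factor method:

General solution: y = 12 + Ce^(-x/4)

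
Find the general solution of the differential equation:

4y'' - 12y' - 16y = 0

Characteristic equation: 4r² - 12r - 16 = 0
Divide by 4: r² - 3r - 4 = 0
Roots: r = 4, -1 (distinct real)
General solution: y = C₁e^(4x) + C₂e^(-x)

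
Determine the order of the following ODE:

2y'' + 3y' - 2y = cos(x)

The order is 2 (highest derivative is of order 2).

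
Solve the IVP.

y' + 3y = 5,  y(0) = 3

General solution: y = 5/3 + Ce^(-3x)
Applying y(0) = 3: C = 3 - 5/3 = 4/3
Particular solution: y = 5/3 + (4/3)e^(-3x)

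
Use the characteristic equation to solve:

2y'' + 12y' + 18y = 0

Characteristic equation: 2r² + 12r + 18 = 0
Divide by 2: r² + 6r + 9 = 0
Factored: (r + 3)² = 0
Repeated root: r = -3
General solution: y = (C₁ + C₂x)e^(-3x)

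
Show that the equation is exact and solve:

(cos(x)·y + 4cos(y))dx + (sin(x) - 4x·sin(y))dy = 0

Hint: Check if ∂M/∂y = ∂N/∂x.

Verify exactness: ∂M/∂y = ∂N/∂x ✓
Find F(x,y) such that ∂F/∂x = M, ∂F/∂y = N
Solution: sin(x)·y + 4x·cos(y) = C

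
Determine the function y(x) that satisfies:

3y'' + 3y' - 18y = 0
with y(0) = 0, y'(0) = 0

General solution: y = C₁e^(2x) + C₂e^(-3x)
Applying ICs: C₁ = 0, C₂ = 0
Particular solution: y = 0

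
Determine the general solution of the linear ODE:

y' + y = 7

Using integrating factor method:

General solution: y = 7 + Ce^(-x)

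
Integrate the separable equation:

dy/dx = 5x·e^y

Separating variables and integrating:
-e^(-y) = 5x²/2 + C

General solution: y = -ln(C - 5x²/2)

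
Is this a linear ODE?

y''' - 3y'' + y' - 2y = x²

Yes. Linear (y and its derivatives appear to the first power only, no products of y terms)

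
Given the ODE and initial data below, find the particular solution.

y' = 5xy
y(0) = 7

General solution: y = Ce^(5x²/2)
Applying IC y(0) = 7:
Particular solution: y = 7e^(5x²/2)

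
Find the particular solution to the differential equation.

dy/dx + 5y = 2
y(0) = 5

General solution: y = 2/5 + Ce^(-5x)
Applying y(0) = 5: C = 5 - 2/5 = 23/5
Particular solution: y = 2/5 + (23/5)e^(-5x)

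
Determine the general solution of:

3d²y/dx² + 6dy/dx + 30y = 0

Characteristic equation: 3r² + 6r + 30 = 0
Divide by 3: r² + 2r + 10 = 0
Roots: r = -1 ± 3i (complex conjugates)
General solution: y = e^(-x)(C₁cos(3x) + C₂sin(3x))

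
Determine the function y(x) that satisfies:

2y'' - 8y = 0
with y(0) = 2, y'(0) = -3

General solution: y = C₁e^(2x) + C₂e^(-2x)
Applying ICs: C₁ = 1/4, C₂ = 7/4
Particular solution: y = (1/4)e^(2x) + (7/4)e^(-2x)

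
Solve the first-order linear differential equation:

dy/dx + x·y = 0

Using integrating factor method:

General solution: y = Ce^(-x^2/2)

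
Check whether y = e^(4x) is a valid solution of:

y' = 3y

Verification:
y = e^(4x)
y' = 4e^(4x)
But 3y = 3e^(4x)
y' ≠ 3y — the derivative does not match

No, it is not a solution.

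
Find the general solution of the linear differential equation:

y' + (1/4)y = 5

Using integrating factor method:

General solution: y = 20 + Ce^(-x/4)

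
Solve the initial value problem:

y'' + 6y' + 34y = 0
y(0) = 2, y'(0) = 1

General solution: y = e^(-3x)(C₁cos(5x) + C₂sin(5x))
Complex roots r = -3 ± 5i
Applying ICs: C₁ = 2, C₂ = 7/5
Particular solution: y = e^(-3x)(2cos(5x) + (7/5)sin(5x))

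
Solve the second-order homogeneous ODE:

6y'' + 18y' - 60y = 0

Characteristic equation: 6r² + 18r - 60 = 0
Divide by 6: r² + 3r - 10 = 0
Roots: r = 2, -5 (distinct real)
General solution: y = C₁e^(2x) + C₂e^(-5x)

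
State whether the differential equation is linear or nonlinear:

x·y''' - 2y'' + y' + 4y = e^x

Linear (y and its derivatives appear to the first power only, no products of y terms)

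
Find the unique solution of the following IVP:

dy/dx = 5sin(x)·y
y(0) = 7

General solution: y = Ce^(-5cos(x))
Applying IC y(0) = 7:
Particular solution: y = 7e^(5(1-cos(x)))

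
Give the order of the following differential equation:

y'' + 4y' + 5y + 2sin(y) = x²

The order is 2 (highest derivative is of order 2).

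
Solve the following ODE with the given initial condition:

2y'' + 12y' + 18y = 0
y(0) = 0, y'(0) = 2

General solution: y = (C₁ + C₂x)e^(-3x)
Repeated root r = -3
Applying ICs: C₁ = 0, C₂ = 2
Particular solution: y = 2xe^(-3x)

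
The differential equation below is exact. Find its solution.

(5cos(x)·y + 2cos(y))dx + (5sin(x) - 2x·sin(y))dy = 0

Verify exactness: ∂M/∂y = ∂N/∂x ✓
Find F(x,y) such that ∂F/∂x = M, ∂F/∂y = N
Solution: 5sin(x)·y + 2x·cos(y) = C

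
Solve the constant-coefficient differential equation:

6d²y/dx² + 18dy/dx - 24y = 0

Characteristic equation: 6r² + 18r - 24 = 0
Divide by 6: r² + 3r - 4 = 0
Roots: r = 1, -4 (distinct real)
General solution: y = C₁e^x + C₂e^(-4x)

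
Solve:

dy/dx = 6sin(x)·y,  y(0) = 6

General solution: y = Ce^(-6cos(x))
Applying IC y(0) = 6:
Particular solution: y = 6e^(6(1-cos(x)))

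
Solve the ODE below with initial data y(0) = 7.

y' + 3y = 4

General solution: y = 4/3 + Ce^(-3x)
Applying y(0) = 7: C = 7 - 4/3 = 17/3
Particular solution: y = 4/3 + (17/3)e^(-3x)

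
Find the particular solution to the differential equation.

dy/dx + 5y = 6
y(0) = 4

General solution: y = 6/5 + Ce^(-5x)
Applying y(0) = 4: C = 4 - 6/5 = 14/5
Particular solution: y = 6/5 + (14/5)e^(-5x)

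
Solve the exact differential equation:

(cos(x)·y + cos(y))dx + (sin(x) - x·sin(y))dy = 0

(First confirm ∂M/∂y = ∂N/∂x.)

Verify exactness: ∂M/∂y = ∂N/∂x ✓
Find F(x,y) such that ∂F/∂x = M, ∂F/∂y = N
Solution: sin(x)·y + x·cos(y) = C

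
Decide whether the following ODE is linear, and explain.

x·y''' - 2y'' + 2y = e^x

Linear (y and its derivatives appear to the first power only, no products of y terms)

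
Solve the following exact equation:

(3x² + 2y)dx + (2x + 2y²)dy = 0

Verify exactness: ∂M/∂y = ∂N/∂x ✓
Find F(x,y) such that ∂F/∂x = M, ∂F/∂y = N
Solution: x³ + 2xy + 2y³/3 = C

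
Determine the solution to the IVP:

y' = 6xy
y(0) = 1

General solution: y = Ce^(3x²)
Applying IC y(0) = 1:
Particular solution: y = e^(3x²)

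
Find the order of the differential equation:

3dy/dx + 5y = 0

The order is 1 (highest derivative is of order 1).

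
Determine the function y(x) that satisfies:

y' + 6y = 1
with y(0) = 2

General solution: y = 1/6 + Ce^(-6x)
Applying y(0) = 2: C = 2 - 1/6 = 11/6
Particular solution: y = 1/6 + (11/6)e^(-6x)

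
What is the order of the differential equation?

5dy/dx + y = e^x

The order is 1 (highest derivative is of order 1).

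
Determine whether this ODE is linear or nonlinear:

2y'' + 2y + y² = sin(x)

Nonlinear (y² term)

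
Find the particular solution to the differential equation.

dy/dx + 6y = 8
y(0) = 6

General solution: y = 4/3 + Ce^(-6x)
Applying y(0) = 6: C = 6 - 4/3 = 14/3
Particular solution: y = 4/3 + (14/3)e^(-6x)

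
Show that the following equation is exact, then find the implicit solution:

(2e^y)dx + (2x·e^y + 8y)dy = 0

Verify exactness: ∂M/∂y = ∂N/∂x ✓
Find F(x,y) such that ∂F/∂x = M, ∂F/∂y = N
Solution: 2x·e^y + 4y² = C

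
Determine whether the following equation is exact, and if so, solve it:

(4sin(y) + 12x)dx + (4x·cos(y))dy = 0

Verify exactness: ∂M/∂y = ∂N/∂x ✓
Find F(x,y) such that ∂F/∂x = M, ∂F/∂y = N
Solution: 4x·sin(y) + 6x² = C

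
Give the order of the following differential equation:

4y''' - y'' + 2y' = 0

The order is 3 (highest derivative is of order 3).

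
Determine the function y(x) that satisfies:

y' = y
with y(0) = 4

General solution: y = Ce^x
Applying IC y(0) = 4:
Particular solution: y = 4e^x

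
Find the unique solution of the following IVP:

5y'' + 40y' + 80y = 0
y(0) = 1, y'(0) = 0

General solution: y = (C₁ + C₂x)e^(-4x)
Repeated root r = -4
Applying ICs: C₁ = 1, C₂ = 4
Particular solution: y = (1 + 4x)e^(-4x)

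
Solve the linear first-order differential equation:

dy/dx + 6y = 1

Using integrating factor method:

General solution: y = 1/6 + Ce^(-6x)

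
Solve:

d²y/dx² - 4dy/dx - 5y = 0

Characteristic equation: r² - 4r - 5 = 0
Roots: r = 5, -1 (distinct real)
General solution: y = C₁e^(5x) + C₂e^(-x)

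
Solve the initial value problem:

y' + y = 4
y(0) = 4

General solution: y = 4 + Ce^(-x)
Applying y(0) = 4: C = 4 - 4 = 0
Particular solution: y = 4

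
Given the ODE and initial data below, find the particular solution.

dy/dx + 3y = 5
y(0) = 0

General solution: y = 5/3 + Ce^(-3x)
Applying y(0) = 0: C = 0 - 5/3 = -5/3
Particular solution: y = 5/3 - (5/3)e^(-3x)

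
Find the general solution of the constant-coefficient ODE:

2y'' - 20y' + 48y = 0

Characteristic equation: 2r² - 20r + 48 = 0
Divide by 2: r² - 10r + 24 = 0
Roots: r = 4, 6 (distinct real)
General solution: y = C₁e^(4x) + C₂e^(6x)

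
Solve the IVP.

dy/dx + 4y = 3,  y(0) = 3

General solution: y = 3/4 + Ce^(-4x)
Applying y(0) = 3: C = 3 - 3/4 = 9/4
Particular solution: y = 3/4 + (9/4)e^(-4x)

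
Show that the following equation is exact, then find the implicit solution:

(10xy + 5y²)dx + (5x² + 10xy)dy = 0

Verify exactness: ∂M/∂y = ∂N/∂x ✓
Find F(x,y) such that ∂F/∂x = M, ∂F/∂y = N
Solution: 5x²y + 5xy² = C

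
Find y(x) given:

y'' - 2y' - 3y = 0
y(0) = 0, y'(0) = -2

General solution: y = C₁e^(3x) + C₂e^(-x)
Applying ICs: C₁ = -1/2, C₂ = 1/2
Particular solution: y = -(1/2)e^(3x) + (1/2)e^(-x)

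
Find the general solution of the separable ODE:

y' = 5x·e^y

Separating variables and integrating:
-e^(-y) = 5x²/2 + C

General solution: y = -ln(C - 5x²/2)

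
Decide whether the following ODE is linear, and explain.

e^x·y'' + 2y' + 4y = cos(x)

Linear (y and its derivatives appear to the first power only, no products of y terms)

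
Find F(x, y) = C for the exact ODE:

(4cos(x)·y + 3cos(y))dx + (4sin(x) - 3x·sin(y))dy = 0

Verify exactness: ∂M/∂y = ∂N/∂x ✓
Find F(x,y) such that ∂F/∂x = M, ∂F/∂y = N
Solution: 4sin(x)·y + 3x·cos(y) = C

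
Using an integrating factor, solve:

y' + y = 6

Using integrating factor method:

General solution: y = 6 + Ce^(-x)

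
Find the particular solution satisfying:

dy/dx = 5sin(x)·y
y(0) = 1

General solution: y = Ce^(-5cos(x))
Applying IC y(0) = 1:
Particular solution: y = e^(5(1-cos(x)))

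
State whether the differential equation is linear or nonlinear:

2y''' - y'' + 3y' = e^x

Linear (y and its derivatives appear to the first power only, no products of y terms)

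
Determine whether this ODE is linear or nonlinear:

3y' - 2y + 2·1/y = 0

Nonlinear (1/y term)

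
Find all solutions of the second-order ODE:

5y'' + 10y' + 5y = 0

Characteristic equation: 5r² + 10r + 5 = 0
Divide by 5: r² + 2r + 1 = 0
Factored: (r + 1)² = 0
Repeated root: r = -1
General solution: y = (C₁ + C₂x)e^(-x)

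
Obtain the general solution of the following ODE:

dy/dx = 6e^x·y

Separating variables and integrating:
ln|y| = 6e^x + C

General solution: y = Ce^(6e^x)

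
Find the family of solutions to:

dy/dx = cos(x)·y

Separating variables and integrating:
ln|y| = sin(x) + C

General solution: y = Ce^(sin(x))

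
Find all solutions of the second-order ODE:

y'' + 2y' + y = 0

Characteristic equation: r² + 2r + 1 = 0
Factored: (r + 1)² = 0
Repeated root: r = -1
General solution: y = (C₁ + C₂x)e^(-x)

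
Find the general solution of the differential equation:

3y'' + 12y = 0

Characteristic equation: 3r² + 12 = 0
Divide by 3: r² + 4 = 0
Roots: r = ±2i (complex conjugates)
General solution: y = C₁cos(2x) + C₂sin(2x)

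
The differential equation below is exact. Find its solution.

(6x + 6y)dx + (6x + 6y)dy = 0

Verify exactness: ∂M/∂y = ∂N/∂x ✓
Find F(x,y) such that ∂F/∂x = M, ∂F/∂y = N
Solution: 3x² + 6xy + 3y² = C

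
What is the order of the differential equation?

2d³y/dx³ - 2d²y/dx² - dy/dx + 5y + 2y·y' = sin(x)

The order is 3 (highest derivative is of order 3).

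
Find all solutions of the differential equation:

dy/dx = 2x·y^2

Separating variables and integrating:
-1/y = x^2 + C

General solution: y^-1 = -x^2 + C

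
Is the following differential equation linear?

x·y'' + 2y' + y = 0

Yes. Linear (y and its derivatives appear to the first power only, no products of y terms)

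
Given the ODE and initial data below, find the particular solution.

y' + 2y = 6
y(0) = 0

General solution: y = 3 + Ce^(-2x)
Applying y(0) = 0: C = 0 - 3 = -3
Particular solution: y = 3 - 3e^(-2x)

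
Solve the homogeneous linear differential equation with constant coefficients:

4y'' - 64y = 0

Characteristic equation: 4r² - 64 = 0
Divide by 4: r² - 16 = 0
Roots: r = 4, -4 (distinct real)
General solution: y = C₁e^(4x) + C₂e^(-4x)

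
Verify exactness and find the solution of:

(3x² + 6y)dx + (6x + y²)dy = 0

Verify exactness: ∂M/∂y = ∂N/∂x ✓
Find F(x,y) such that ∂F/∂x = M, ∂F/∂y = N
Solution: x³ + 6xy + y³/3 = C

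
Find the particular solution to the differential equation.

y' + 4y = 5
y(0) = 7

General solution: y = 5/4 + Ce^(-4x)
Applying y(0) = 7: C = 7 - 5/4 = 23/4
Particular solution: y = 5/4 + (23/4)e^(-4x)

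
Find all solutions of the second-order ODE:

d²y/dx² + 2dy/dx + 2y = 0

Characteristic equation: r² + 2r + 2 = 0
Roots: r = -1 ± i (complex conjugates)
General solution: y = e^(-x)(C₁cos(x) + C₂sin(x))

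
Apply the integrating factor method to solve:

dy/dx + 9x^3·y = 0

Using integrating factor method:

General solution: y = Ce^(-9x^4/4)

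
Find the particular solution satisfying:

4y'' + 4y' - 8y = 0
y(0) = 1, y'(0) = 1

General solution: y = C₁e^x + C₂e^(-2x)
Applying ICs: C₁ = 1, C₂ = 0
Particular solution: y = e^x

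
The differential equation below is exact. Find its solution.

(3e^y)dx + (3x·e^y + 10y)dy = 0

Verify exactness: ∂M/∂y = ∂N/∂x ✓
Find F(x,y) such that ∂F/∂x = M, ∂F/∂y = N
Solution: 3x·e^y + 5y² = C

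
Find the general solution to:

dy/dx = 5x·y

Separating variables and integrating:
ln|y| = 5x^2/2 + C

General solution: y = Ce^(5x^2/2)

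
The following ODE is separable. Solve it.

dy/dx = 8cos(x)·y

Separating variables and integrating:
ln|y| = 8sin(x) + C

General solution: y = Ce^(8sin(x))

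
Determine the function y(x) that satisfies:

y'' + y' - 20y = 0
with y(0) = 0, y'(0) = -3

General solution: y = C₁e^(4x) + C₂e^(-5x)
Applying ICs: C₁ = -1/3, C₂ = 1/3
Particular solution: y = -(1/3)e^(4x) + (1/3)e^(-5x)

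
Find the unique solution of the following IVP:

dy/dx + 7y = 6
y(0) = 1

General solution: y = 6/7 + Ce^(-7x)
Applying y(0) = 1: C = 1 - 6/7 = 1/7
Particular solution: y = 6/7 + (1/7)e^(-7x)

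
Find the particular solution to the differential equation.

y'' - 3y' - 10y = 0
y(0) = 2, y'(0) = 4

General solution: y = C₁e^(5x) + C₂e^(-2x)
Applying ICs: C₁ = 8/7, C₂ = 6/7
Particular solution: y = (8/7)e^(5x) + (6/7)e^(-2x)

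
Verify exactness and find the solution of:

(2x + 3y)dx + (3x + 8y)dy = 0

Verify exactness: ∂M/∂y = ∂N/∂x ✓
Find F(x,y) such that ∂F/∂x = M, ∂F/∂y = N
Solution: x² + 3xy + 4y² = C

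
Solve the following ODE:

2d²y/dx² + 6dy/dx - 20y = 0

Characteristic equation: 2r² + 6r - 20 = 0
Divide by 2: r² + 3r - 10 = 0
Roots: r = 2, -5 (distinct real)
General solution: y = C₁e^(2x) + C₂e^(-5x)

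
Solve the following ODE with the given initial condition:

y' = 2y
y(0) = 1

General solution: y = Ce^(2x)
Applying IC y(0) = 1:
Particular solution: y = e^(2x)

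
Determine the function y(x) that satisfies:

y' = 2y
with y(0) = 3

General solution: y = Ce^(2x)
Applying IC y(0) = 3:
Particular solution: y = 3e^(2x)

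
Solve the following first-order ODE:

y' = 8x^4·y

Separating variables and integrating:
ln|y| = 8x^5/5 + C

General solution: y = Ce^(8x^5/5)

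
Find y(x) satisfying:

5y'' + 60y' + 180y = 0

Characteristic equation: 5r² + 60r + 180 = 0
Divide by 5: r² + 12r + 36 = 0
Factored: (r + 6)² = 0
Repeated root: r = -6
General solution: y = (C₁ + C₂x)e^(-6x)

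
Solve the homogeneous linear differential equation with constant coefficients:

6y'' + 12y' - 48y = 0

Characteristic equation: 6r² + 12r - 48 = 0
Divide by 6: r² + 2r - 8 = 0
Roots: r = 2, -4 (distinct real)
General solution: y = C₁e^(2x) + C₂e^(-4x)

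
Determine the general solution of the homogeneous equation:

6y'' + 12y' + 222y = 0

Characteristic equation: 6r² + 12r + 222 = 0
Divide by 6: r² + 2r + 37 = 0
Roots: r = -1 ± 6i (complex conjugates)
General solution: y = e^(-x)(C₁cos(6x) + C₂sin(6x))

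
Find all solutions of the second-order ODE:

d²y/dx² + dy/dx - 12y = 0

Characteristic equation: r² + r - 12 = 0
Roots: r = 3, -4 (distinct real)
General solution: y = C₁e^(3x) + C₂e^(-4x)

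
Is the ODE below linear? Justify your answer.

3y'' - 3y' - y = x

Yes. Linear (y and its derivatives appear to the first power only, no products of y terms)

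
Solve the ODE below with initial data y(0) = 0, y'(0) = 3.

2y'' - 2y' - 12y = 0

General solution: y = C₁e^(3x) + C₂e^(-2x)
Applying ICs: C₁ = 3/5, C₂ = -3/5
Particular solution: y = (3/5)e^(3x) - (3/5)e^(-2x)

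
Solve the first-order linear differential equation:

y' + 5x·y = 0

Using integrating factor method:

General solution: y = Ce^(-5x^2/2)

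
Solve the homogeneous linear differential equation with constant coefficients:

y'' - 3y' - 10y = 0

Characteristic equation: r² - 3r - 10 = 0
Roots: r = 5, -2 (distinct real)
General solution: y = C₁e^(5x) + C₂e^(-2x)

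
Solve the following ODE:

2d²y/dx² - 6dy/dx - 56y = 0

Characteristic equation: 2r² - 6r - 56 = 0
Divide by 2: r² - 3r - 28 = 0
Roots: r = 7, -4 (distinct real)
General solution: y = C₁e^(7x) + C₂e^(-4x)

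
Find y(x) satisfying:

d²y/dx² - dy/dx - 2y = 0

Characteristic equation: r² - r - 2 = 0
Roots: r = 2, -1 (distinct real)
General solution: y = C₁e^(2x) + C₂e^(-x)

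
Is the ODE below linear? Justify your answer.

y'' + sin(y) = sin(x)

No. Nonlinear (sin(y) is nonlinear in y)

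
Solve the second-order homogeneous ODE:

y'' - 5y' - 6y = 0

Characteristic equation: r² - 5r - 6 = 0
Roots: r = 6, -1 (distinct real)
General solution: y = C₁e^(6x) + C₂e^(-x)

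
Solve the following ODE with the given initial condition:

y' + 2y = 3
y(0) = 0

General solution: y = 3/2 + Ce^(-2x)
Applying y(0) = 0: C = 0 - 3/2 = -3/2
Particular solution: y = 3/2 - (3/2)e^(-2x)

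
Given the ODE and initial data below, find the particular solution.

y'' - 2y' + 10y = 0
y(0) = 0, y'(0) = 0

General solution: y = e^x(C₁cos(3x) + C₂sin(3x))
Complex roots r = 1 ± 3i
Applying ICs: C₁ = 0, C₂ = 0
Particular solution: y = 0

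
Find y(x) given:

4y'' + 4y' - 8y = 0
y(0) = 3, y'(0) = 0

General solution: y = C₁e^x + C₂e^(-2x)
Applying ICs: C₁ = 2, C₂ = 1
Particular solution: y = 2e^x + e^(-2x)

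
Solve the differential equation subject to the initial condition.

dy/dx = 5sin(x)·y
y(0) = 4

General solution: y = Ce^(-5cos(x))
Applying IC y(0) = 4:
Particular solution: y = 4e^(5(1-cos(x)))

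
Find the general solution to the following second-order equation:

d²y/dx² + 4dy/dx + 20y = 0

Characteristic equation: r² + 4r + 20 = 0
Roots: r = -2 ± 4i (complex conjugates)
General solution: y = e^(-2x)(C₁cos(4x) + C₂sin(4x))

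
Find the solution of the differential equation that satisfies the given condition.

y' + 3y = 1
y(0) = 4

General solution: y = 1/3 + Ce^(-3x)
Applying y(0) = 4: C = 4 - 1/3 = 11/3
Particular solution: y = 1/3 + (11/3)e^(-3x)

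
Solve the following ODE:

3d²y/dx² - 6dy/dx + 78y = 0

Characteristic equation: 3r² - 6r + 78 = 0
Divide by 3: r² - 2r + 26 = 0
Roots: r = 1 ± 5i (complex conjugates)
General solution: y = e^x(C₁cos(5x) + C₂sin(5x))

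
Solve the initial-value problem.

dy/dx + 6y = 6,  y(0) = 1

General solution: y = 1 + Ce^(-6x)
Applying y(0) = 1: C = 1 - 1 = 0
Particular solution: y = 1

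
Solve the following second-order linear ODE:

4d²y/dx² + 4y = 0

Characteristic equation: 4r² + 4 = 0
Divide by 4: r² + 1 = 0
Roots: r = ±i (complex conjugates)
General solution: y = C₁cos(x) + C₂sin(x)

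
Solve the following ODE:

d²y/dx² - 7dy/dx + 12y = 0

Characteristic equation: r² - 7r + 12 = 0
Roots: r = 3, 4 (distinct real)
General solution: y = C₁e^(3x) + C₂e^(4x)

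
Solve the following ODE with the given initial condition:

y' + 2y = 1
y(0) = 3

General solution: y = 1/2 + Ce^(-2x)
Applying y(0) = 3: C = 3 - 1/2 = 5/2
Particular solution: y = 1/2 + (5/2)e^(-2x)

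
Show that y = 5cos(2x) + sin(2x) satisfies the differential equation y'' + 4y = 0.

Verification:
y'' = -20cos(2x) - 4sin(2x)
y'' + 4y = 0 ✓

Yes, it is a solution.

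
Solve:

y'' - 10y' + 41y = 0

Characteristic equation: r² - 10r + 41 = 0
Roots: r = 5 ± 4i (complex conjugates)
General solution: y = e^(5x)(C₁cos(4x) + C₂sin(4x))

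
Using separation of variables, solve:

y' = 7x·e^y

Separating variables and integrating:
-e^(-y) = 7x²/2 + C

General solution: y = -ln(C - 7x²/2)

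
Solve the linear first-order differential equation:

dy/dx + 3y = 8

Using integrating factor method:

General solution: y = 8/3 + Ce^(-3x)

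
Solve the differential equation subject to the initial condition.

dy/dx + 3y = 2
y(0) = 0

General solution: y = 2/3 + Ce^(-3x)
Applying y(0) = 0: C = 0 - 2/3 = -2/3
Particular solution: y = 2/3 - (2/3)e^(-3x)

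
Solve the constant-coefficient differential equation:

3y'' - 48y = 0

Characteristic equation: 3r² - 48 = 0
Divide by 3: r² - 16 = 0
Roots: r = 4, -4 (distinct real)
General solution: y = C₁e^(4x) + C₂e^(-4x)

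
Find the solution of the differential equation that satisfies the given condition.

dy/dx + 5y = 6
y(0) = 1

General solution: y = 6/5 + Ce^(-5x)
Applying y(0) = 1: C = 1 - 6/5 = -1/5
Particular solution: y = 6/5 - (1/5)e^(-5x)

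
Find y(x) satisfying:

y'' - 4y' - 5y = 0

Characteristic equation: r² - 4r - 5 = 0
Roots: r = 5, -1 (distinct real)
General solution: y = C₁e^(5x) + C₂e^(-x)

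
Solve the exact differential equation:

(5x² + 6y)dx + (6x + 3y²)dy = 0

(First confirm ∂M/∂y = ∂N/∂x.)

Verify exactness: ∂M/∂y = ∂N/∂x ✓
Find F(x,y) such that ∂F/∂x = M, ∂F/∂y = N
Solution: 5x³/3 + 6xy + y³ = C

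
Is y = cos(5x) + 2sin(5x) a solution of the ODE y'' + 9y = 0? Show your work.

Verification:
y'' = -25cos(5x) - 50sin(5x)
y'' + 9y ≠ 0 (frequency mismatch: got 25 instead of 9)

No, it is not a solution.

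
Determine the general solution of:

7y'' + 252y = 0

Characteristic equation: 7r² + 252 = 0
Divide by 7: r² + 36 = 0
Roots: r = ±6i (complex conjugates)
General solution: y = C₁cos(6x) + C₂sin(6x)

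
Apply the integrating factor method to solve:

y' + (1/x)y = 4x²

Using integrating factor method:

General solution: y = x^3 + C/x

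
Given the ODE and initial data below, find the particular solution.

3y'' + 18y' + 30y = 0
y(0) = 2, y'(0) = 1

General solution: y = e^(-3x)(C₁cos(x) + C₂sin(x))
Complex roots r = -3 ± i
Applying ICs: C₁ = 2, C₂ = 7
Particular solution: y = e^(-3x)(2cos(x) + 7sin(x))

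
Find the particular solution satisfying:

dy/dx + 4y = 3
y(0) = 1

General solution: y = 3/4 + Ce^(-4x)
Applying y(0) = 1: C = 1 - 3/4 = 1/4
Particular solution: y = 3/4 + (1/4)e^(-4x)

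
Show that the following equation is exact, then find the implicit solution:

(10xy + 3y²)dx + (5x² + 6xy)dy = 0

Verify exactness: ∂M/∂y = ∂N/∂x ✓
Find F(x,y) such that ∂F/∂x = M, ∂F/∂y = N
Solution: 5x²y + 3xy² = C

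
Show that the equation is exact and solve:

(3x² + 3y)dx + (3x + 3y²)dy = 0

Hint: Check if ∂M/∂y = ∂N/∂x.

Verify exactness: ∂M/∂y = ∂N/∂x ✓
Find F(x,y) such that ∂F/∂x = M, ∂F/∂y = N
Solution: x³ + 3xy + y³ = C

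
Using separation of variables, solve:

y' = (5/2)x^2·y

Separating variables and integrating:
ln|y| = 5x^3/6 + C

General solution: y = Ce^(5x^3/6)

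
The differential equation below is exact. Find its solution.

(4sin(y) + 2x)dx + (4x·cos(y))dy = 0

Verify exactness: ∂M/∂y = ∂N/∂x ✓
Find F(x,y) such that ∂F/∂x = M, ∂F/∂y = N
Solution: 4x·sin(y) + x² = C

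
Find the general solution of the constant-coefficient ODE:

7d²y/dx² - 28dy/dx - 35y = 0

Characteristic equation: 7r² - 28r - 35 = 0
Divide by 7: r² - 4r - 5 = 0
Roots: r = 5, -1 (distinct real)
General solution: y = C₁e^(5x) + C₂e^(-x)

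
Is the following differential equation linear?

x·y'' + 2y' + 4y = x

Yes. Linear (y and its derivatives appear to the first power only, no products of y terms)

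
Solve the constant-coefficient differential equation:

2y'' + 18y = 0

Characteristic equation: 2r² + 18 = 0
Divide by 2: r² + 9 = 0
Roots: r = ±3i (complex conjugates)
General solution: y = C₁cos(3x) + C₂sin(3x)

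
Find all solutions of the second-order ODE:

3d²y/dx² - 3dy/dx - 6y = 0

Characteristic equation: 3r² - 3r - 6 = 0
Divide by 3: r² - r - 2 = 0
Roots: r = 2, -1 (distinct real)
General solution: y = C₁e^(2x) + C₂e^(-x)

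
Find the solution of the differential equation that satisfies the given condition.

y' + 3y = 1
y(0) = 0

General solution: y = 1/3 + Ce^(-3x)
Applying y(0) = 0: C = 0 - 1/3 = -1/3
Particular solution: y = 1/3 - (1/3)e^(-3x)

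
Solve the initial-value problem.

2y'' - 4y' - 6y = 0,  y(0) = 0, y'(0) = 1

General solution: y = C₁e^(3x) + C₂e^(-x)
Applying ICs: C₁ = 1/4, C₂ = -1/4
Particular solution: y = (1/4)e^(3x) - (1/4)e^(-x)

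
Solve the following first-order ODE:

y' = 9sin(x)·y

Separating variables and integrating:
ln|y| = -9cos(x) + C

General solution: y = Ce^(-9cos(x))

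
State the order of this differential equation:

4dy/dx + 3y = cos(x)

The order is 1 (highest derivative is of order 1).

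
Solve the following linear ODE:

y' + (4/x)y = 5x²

Using integrating factor method:

General solution: y = (5/7)x^3 + Cx^(-4)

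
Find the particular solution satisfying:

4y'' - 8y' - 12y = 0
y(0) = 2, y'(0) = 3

General solution: y = C₁e^(3x) + C₂e^(-x)
Applying ICs: C₁ = 5/4, C₂ = 3/4
Particular solution: y = (5/4)e^(3x) + (3/4)e^(-x)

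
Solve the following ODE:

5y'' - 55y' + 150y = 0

Characteristic equation: 5r² - 55r + 150 = 0
Divide by 5: r² - 11r + 30 = 0
Roots: r = 5, 6 (distinct real)
General solution: y = C₁e^(5x) + C₂e^(6x)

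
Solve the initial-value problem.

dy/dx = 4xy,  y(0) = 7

General solution: y = Ce^(2x²)
Applying IC y(0) = 7:
Particular solution: y = 7e^(2x²)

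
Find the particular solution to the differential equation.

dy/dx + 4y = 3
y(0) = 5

General solution: y = 3/4 + Ce^(-4x)
Applying y(0) = 5: C = 5 - 3/4 = 17/4
Particular solution: y = 3/4 + (17/4)e^(-4x)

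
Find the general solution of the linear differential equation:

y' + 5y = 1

Using integrating factor method:

General solution: y = 1/5 + Ce^(-5x)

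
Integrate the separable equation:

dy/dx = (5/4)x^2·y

Separating variables and integrating:
ln|y| = 5x^3/12 + C

General solution: y = Ce^(5x^3/12)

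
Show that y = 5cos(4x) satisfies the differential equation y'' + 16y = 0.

Verification:
y'' = -80cos(4x)
y'' + 16y = 0 ✓

Yes, it is a solution.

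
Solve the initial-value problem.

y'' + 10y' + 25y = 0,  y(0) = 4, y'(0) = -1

General solution: y = (C₁ + C₂x)e^(-5x)
Repeated root r = -5
Applying ICs: C₁ = 4, C₂ = 19
Particular solution: y = (4 + 19x)e^(-5x)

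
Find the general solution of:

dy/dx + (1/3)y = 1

Using integrating factor method:

General solution: y = 3 + Ce^(-x/3)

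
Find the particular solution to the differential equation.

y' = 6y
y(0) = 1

General solution: y = Ce^(6x)
Applying IC y(0) = 1:
Particular solution: y = e^(6x)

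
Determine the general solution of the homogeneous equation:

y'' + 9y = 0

Characteristic equation: r² + 9 = 0
Roots: r = ±3i (complex conjugates)
General solution: y = C₁cos(3x) + C₂sin(3x)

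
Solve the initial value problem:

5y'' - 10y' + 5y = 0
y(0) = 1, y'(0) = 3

General solution: y = (C₁ + C₂x)e^x
Repeated root r = 1
Applying ICs: C₁ = 1, C₂ = 2
Particular solution: y = (1 + 2x)e^x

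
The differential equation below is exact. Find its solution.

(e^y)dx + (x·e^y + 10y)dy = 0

Verify exactness: ∂M/∂y = ∂N/∂x ✓
Find F(x,y) such that ∂F/∂x = M, ∂F/∂y = N
Solution: x·e^y + 5y² = C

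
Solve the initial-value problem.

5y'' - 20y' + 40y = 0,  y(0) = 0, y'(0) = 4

General solution: y = e^(2x)(C₁cos(2x) + C₂sin(2x))
Complex roots r = 2 ± 2i
Applying ICs: C₁ = 0, C₂ = 2
Particular solution: y = e^(2x)(2sin(2x))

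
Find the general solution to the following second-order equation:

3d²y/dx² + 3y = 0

Characteristic equation: 3r² + 3 = 0
Divide by 3: r² + 1 = 0
Roots: r = ±i (complex conjugates)
General solution: y = C₁cos(x) + C₂sin(x)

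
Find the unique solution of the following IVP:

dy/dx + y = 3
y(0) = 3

General solution: y = 3 + Ce^(-x)
Applying y(0) = 3: C = 3 - 3 = 0
Particular solution: y = 3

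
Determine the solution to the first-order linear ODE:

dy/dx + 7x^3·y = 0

Using integrating factor method:

General solution: y = Ce^(-7x^4/4)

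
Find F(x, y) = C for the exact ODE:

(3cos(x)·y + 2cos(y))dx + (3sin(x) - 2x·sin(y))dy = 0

Verify exactness: ∂M/∂y = ∂N/∂x ✓
Find F(x,y) such that ∂F/∂x = M, ∂F/∂y = N
Solution: 3sin(x)·y + 2x·cos(y) = C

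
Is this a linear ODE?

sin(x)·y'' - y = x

Yes. Linear (y and its derivatives appear to the first power only, no products of y terms)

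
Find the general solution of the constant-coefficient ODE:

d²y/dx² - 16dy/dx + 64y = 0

Characteristic equation: r² - 16r + 64 = 0
Factored: (r - 8)² = 0
Repeated root: r = 8
General solution: y = (C₁ + C₂x)e^(8x)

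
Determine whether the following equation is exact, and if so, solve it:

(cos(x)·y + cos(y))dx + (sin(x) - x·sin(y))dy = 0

Verify exactness: ∂M/∂y = ∂N/∂x ✓
Find F(x,y) such that ∂F/∂x = M, ∂F/∂y = N
Solution: sin(x)·y + x·cos(y) = C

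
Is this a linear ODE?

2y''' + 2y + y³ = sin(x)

No. Nonlinear (y³ term)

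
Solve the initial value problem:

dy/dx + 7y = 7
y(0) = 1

General solution: y = 1 + Ce^(-7x)
Applying y(0) = 1: C = 1 - 1 = 0
Particular solution: y = 1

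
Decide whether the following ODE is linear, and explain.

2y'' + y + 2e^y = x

Nonlinear (e^y is nonlinear in y)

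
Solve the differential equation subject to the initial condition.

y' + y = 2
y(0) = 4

General solution: y = 2 + Ce^(-x)
Applying y(0) = 4: C = 4 - 2 = 2
Particular solution: y = 2 + 2e^(-x)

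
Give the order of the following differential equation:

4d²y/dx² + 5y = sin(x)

The order is 2 (highest derivative is of order 2).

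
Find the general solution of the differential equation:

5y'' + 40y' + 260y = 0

Characteristic equation: 5r² + 40r + 260 = 0
Divide by 5: r² + 8r + 52 = 0
Roots: r = -4 ± 6i (complex conjugates)
General solution: y = e^(-4x)(C₁cos(6x) + C₂sin(6x))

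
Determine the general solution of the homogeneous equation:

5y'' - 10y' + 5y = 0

Characteristic equation: 5r² - 10r + 5 = 0
Divide by 5: r² - 2r + 1 = 0
Factored: (r - 1)² = 0
Repeated root: r = 1
General solution: y = (C₁ + C₂x)e^x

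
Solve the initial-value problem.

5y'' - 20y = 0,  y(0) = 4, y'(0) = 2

General solution: y = C₁e^(2x) + C₂e^(-2x)
Applying ICs: C₁ = 5/2, C₂ = 3/2
Particular solution: y = (5/2)e^(2x) + (3/2)e^(-2x)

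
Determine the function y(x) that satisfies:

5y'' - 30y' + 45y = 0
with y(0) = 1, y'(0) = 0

General solution: y = (C₁ + C₂x)e^(3x)
Repeated root r = 3
Applying ICs: C₁ = 1, C₂ = -3
Particular solution: y = (1 - 3x)e^(3x)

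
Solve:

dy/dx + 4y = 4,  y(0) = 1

General solution: y = 1 + Ce^(-4x)
Applying y(0) = 1: C = 1 - 1 = 0
Particular solution: y = 1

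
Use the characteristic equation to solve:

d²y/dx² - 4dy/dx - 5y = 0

Characteristic equation: r² - 4r - 5 = 0
Roots: r = 5, -1 (distinct real)
General solution: y = C₁e^(5x) + C₂e^(-x)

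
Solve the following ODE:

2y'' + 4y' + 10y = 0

Characteristic equation: 2r² + 4r + 10 = 0
Divide by 2: r² + 2r + 5 = 0
Roots: r = -1 ± 2i (complex conjugates)
General solution: y = e^(-x)(C₁cos(2x) + C₂sin(2x))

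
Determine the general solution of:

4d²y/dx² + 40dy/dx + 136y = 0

Characteristic equation: 4r² + 40r + 136 = 0
Divide by 4: r² + 10r + 34 = 0
Roots: r = -5 ± 3i (complex conjugates)
General solution: y = e^(-5x)(C₁cos(3x) + C₂sin(3x))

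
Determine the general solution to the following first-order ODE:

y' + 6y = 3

Using integrating factor method:

General solution: y = 1/2 + Ce^(-6x)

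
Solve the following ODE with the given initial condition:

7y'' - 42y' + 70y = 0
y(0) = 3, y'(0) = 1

General solution: y = e^(3x)(C₁cos(x) + C₂sin(x))
Complex roots r = 3 ± i
Applying ICs: C₁ = 3, C₂ = -8
Particular solution: y = e^(3x)(3cos(x) - 8sin(x))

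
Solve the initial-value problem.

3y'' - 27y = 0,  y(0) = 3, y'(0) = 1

General solution: y = C₁e^(3x) + C₂e^(-3x)
Applying ICs: C₁ = 5/3, C₂ = 4/3
Particular solution: y = (5/3)e^(3x) + (4/3)e^(-3x)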